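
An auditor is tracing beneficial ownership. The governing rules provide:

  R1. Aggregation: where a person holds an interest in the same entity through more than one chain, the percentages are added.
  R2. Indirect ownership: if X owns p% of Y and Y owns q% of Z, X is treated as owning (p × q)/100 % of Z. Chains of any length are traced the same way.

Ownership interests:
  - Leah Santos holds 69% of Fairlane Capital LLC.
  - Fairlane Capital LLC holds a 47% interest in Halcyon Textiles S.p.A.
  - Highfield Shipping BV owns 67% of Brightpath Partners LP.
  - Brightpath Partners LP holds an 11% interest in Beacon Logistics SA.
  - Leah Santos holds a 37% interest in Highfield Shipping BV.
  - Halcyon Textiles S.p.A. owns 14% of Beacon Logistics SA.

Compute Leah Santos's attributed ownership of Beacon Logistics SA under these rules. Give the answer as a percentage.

Chain via Highfield Shipping BV → Brightpath Partners LP (R2): 37% × 67% × 11% = 2.7269% of Beacon Logistics SA.
Chain via Fairlane Capital LLC → Halcyon Textiles S.p.A. (R2): 69% × 47% × 14% = 4.5402% of Beacon Logistics SA.
Aggregating (R1): 2.7269% + 4.5402% = 7.2671%.

7.2671%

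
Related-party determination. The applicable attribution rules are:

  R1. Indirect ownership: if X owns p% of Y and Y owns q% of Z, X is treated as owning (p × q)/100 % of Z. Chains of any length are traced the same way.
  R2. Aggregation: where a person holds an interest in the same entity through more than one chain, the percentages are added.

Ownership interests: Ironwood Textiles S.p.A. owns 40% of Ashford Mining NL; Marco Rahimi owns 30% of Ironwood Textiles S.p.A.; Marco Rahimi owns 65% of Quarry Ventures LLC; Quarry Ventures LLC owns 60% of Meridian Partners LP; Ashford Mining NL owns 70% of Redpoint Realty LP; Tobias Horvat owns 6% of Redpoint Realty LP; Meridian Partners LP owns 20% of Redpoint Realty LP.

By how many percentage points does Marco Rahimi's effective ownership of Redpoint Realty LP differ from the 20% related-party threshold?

3.8

Chain via Quarry Ventures LLC → Meridian Partners LP (R1): 65% × 60% × 20% = 7.8% of Redpoint Realty LP.
Chain via Ironwood Textiles S.p.A. → Ashford Mining NL (R1): 30% × 40% × 70% = 8.4% of Redpoint Realty LP.
Aggregating (R2): 7.8% + 8.4% = 16.2%.
16.2% falls short of the 20% threshold by 3.8 percentage points.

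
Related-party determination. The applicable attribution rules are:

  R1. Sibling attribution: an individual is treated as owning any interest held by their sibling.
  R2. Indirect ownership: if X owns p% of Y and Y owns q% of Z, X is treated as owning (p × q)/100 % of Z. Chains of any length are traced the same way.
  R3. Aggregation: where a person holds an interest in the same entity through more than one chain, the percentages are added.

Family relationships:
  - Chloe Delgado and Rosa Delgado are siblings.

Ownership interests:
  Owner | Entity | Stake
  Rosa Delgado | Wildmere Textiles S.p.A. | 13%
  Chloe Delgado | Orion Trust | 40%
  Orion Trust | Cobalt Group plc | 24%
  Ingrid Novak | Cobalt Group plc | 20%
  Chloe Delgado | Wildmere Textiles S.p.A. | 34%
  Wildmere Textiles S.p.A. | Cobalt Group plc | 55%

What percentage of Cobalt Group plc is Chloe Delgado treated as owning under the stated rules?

35.45%

By sibling attribution (R1), Chloe Delgado is treated as also owning Rosa Delgado's interest in Wildmere Textiles S.p.A, giving 34% + 13% = 47%.
Chain via Orion Trust (R2): 40% × 24% = 9.6% of Cobalt Group plc.
Chain via Wildmere Textiles S.p.A. (R2): 47% × 55% = 25.85% of Cobalt Group plc.
Aggregating (R3): 9.6% + 25.85% = 35.45%.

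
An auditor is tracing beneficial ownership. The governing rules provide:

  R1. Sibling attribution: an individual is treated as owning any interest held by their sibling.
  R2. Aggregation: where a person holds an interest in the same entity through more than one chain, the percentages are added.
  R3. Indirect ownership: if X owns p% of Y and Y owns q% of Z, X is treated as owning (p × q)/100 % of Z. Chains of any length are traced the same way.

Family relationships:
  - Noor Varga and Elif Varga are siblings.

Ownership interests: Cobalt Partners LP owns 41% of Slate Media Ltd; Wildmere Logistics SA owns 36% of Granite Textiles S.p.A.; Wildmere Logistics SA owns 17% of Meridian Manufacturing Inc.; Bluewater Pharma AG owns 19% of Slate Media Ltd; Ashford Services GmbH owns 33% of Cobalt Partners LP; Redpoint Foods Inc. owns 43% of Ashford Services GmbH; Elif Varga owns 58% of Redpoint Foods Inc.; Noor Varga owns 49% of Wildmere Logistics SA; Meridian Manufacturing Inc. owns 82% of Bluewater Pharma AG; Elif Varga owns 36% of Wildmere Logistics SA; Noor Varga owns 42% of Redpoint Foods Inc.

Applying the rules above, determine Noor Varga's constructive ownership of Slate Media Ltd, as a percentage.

8.06921%

By sibling attribution (R1), Noor Varga is treated as also owning Elif Varga's interest in Redpoint Foods Inc, giving 42% + 58% = 100%.
By sibling attribution (R1), Noor Varga is treated as also owning Elif Varga's interest in Wildmere Logistics SA, giving 49% + 36% = 85%.
Chain via Redpoint Foods Inc. → Ashford Services GmbH → Cobalt Partners LP (R3): 100% × 43% × 33% × 41% = 5.8179% of Slate Media Ltd.
Chain via Wildmere Logistics SA → Meridian Manufacturing Inc. → Bluewater Pharma AG (R3): 85% × 17% × 82% × 19% = 2.25131% of Slate Media Ltd.
Aggregating (R2): 5.8179% + 2.25131% = 8.06921%.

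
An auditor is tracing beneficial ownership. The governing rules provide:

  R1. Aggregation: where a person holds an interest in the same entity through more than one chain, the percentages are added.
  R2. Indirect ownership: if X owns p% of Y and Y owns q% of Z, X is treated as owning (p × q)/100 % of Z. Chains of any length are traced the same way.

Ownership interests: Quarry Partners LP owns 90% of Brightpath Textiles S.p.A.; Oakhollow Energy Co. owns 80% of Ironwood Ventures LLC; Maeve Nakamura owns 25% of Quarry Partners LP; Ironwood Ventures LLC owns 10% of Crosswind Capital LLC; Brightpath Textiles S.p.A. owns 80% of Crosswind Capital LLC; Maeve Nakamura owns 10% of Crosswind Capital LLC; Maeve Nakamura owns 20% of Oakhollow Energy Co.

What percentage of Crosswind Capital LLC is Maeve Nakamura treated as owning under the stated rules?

Chain via Oakhollow Energy Co. → Ironwood Ventures LLC (R2): 20% × 80% × 10% = 1.6% of Crosswind Capital LLC.
Chain via Quarry Partners LP → Brightpath Textiles S.p.A. (R2): 25% × 90% × 80% = 18% of Crosswind Capital LLC.
Direct interest in Crosswind Capital LLC: 10%.
Aggregating (R1): 1.6% + 18% + 10% = 29.6%.

29.6%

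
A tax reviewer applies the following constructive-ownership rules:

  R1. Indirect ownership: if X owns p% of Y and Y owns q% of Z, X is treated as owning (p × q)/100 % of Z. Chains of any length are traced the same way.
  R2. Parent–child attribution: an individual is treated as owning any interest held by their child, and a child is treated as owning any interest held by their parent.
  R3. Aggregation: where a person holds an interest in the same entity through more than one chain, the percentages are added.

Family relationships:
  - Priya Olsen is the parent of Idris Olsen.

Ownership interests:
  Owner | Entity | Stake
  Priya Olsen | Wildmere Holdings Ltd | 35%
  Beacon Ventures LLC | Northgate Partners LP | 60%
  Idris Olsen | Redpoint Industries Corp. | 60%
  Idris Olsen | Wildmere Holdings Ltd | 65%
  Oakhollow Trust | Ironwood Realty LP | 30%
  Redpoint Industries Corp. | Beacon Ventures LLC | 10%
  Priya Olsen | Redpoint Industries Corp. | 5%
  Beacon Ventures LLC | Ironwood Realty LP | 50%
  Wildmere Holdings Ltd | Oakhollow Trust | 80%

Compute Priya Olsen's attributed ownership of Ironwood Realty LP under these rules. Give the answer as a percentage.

By parent–child attribution (R2), Priya Olsen is treated as also owning Idris Olsen's interest in Redpoint Industries Corp, giving 5% + 60% = 65%.
By parent–child attribution (R2), Priya Olsen is treated as also owning Idris Olsen's interest in Wildmere Holdings Ltd, giving 35% + 65% = 100%.
Chain via Redpoint Industries Corp. → Beacon Ventures LLC (R1): 65% × 10% × 50% = 3.25% of Ironwood Realty LP.
Chain via Wildmere Holdings Ltd → Oakhollow Trust (R1): 100% × 80% × 30% = 24% of Ironwood Realty LP.
Aggregating (R3): 3.25% + 24% = 27.25%.

27.25%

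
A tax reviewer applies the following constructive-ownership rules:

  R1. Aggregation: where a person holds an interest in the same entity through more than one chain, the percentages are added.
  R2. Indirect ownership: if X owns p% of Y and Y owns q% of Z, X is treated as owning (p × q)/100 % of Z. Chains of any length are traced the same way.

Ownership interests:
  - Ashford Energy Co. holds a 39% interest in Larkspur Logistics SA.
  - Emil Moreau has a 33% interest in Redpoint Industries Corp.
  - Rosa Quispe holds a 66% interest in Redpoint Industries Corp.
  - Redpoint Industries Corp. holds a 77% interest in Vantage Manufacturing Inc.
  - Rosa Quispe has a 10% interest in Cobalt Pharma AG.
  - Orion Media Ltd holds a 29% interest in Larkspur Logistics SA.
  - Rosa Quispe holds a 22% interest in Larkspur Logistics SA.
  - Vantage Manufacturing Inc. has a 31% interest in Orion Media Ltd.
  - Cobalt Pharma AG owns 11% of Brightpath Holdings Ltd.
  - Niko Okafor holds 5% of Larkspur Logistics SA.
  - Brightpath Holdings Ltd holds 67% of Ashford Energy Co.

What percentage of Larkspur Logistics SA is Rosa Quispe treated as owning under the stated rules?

Chain via Cobalt Pharma AG → Brightpath Holdings Ltd → Ashford Energy Co. (R2): 10% × 11% × 67% × 39% = 0.28743% of Larkspur Logistics SA.
Chain via Redpoint Industries Corp. → Vantage Manufacturing Inc. → Orion Media Ltd (R2): 66% × 77% × 31% × 29% = 4.568718% of Larkspur Logistics SA.
Direct interest in Larkspur Logistics SA: 22%.
Aggregating (R1): 0.28743% + 4.568718% + 22% = 26.856148%.

26.856148%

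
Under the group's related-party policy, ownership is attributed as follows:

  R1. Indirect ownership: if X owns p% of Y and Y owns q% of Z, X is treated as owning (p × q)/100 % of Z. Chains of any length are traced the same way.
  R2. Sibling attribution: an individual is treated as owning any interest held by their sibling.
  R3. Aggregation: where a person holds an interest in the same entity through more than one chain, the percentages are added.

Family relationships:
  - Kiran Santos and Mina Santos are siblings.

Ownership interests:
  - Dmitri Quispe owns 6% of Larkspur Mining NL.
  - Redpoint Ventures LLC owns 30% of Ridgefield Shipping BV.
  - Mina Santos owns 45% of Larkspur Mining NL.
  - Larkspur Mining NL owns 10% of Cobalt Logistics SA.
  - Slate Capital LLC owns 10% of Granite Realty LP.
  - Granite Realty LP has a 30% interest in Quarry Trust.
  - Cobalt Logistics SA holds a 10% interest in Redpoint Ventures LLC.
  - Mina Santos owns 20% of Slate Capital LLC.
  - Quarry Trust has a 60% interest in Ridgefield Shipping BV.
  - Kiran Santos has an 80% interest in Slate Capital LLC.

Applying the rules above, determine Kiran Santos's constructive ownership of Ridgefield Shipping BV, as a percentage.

By sibling attribution (R2), Kiran Santos is treated as also owning Mina Santos's interest in Slate Capital LLC, giving 80% + 20% = 100%.
By sibling attribution (R2), Kiran Santos is treated as owning Mina Santos's 45% interest in Larkspur Mining NL.
Chain via Slate Capital LLC → Granite Realty LP → Quarry Trust (R1): 100% × 10% × 30% × 60% = 1.8% of Ridgefield Shipping BV.
Chain via Larkspur Mining NL → Cobalt Logistics SA → Redpoint Ventures LLC (R1): 45% × 10% × 10% × 30% = 0.135% of Ridgefield Shipping BV.
Aggregating (R3): 1.8% + 0.135% = 1.935%.

1.935%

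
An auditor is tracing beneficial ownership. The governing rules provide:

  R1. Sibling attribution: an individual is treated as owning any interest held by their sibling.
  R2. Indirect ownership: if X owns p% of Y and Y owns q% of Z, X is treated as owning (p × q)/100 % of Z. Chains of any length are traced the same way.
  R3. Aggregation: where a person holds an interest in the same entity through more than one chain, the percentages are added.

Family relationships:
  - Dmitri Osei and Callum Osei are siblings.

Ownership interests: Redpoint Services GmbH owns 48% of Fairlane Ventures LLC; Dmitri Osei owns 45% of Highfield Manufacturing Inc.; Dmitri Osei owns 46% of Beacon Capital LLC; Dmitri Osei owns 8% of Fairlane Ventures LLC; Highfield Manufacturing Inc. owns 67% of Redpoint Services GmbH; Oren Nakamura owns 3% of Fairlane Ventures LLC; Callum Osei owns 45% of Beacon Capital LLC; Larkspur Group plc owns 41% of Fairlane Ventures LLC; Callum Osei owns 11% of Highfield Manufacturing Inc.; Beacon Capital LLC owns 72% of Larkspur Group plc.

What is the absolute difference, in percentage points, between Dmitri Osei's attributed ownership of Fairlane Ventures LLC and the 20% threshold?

By sibling attribution (R1), Dmitri Osei is treated as also owning Callum Osei's interest in Highfield Manufacturing Inc, giving 45% + 11% = 56%.
By sibling attribution (R1), Dmitri Osei is treated as also owning Callum Osei's interest in Beacon Capital LLC, giving 46% + 45% = 91%.
Chain via Highfield Manufacturing Inc. → Redpoint Services GmbH (R2): 56% × 67% × 48% = 18.0096% of Fairlane Ventures LLC.
Chain via Beacon Capital LLC → Larkspur Group plc (R2): 91% × 72% × 41% = 26.8632% of Fairlane Ventures LLC.
Direct interest in Fairlane Ventures LLC: 8%.
Aggregating (R3): 18.0096% + 26.8632% + 8% = 52.8728%.
52.8728% exceeds the 20% threshold by 32.8728 percentage points.

32.8728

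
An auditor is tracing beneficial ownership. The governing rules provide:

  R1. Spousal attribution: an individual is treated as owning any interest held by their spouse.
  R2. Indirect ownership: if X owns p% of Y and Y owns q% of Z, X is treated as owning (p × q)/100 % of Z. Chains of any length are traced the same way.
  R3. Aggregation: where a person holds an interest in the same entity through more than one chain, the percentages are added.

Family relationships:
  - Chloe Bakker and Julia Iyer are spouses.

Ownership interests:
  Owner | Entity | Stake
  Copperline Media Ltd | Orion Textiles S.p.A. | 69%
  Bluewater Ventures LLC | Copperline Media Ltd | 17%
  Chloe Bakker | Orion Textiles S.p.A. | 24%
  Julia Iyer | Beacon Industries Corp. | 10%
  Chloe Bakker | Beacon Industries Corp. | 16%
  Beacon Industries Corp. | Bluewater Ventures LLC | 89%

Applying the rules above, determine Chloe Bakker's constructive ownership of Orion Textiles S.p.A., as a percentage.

26.714322%

By spousal attribution (R1), Chloe Bakker is treated as also owning Julia Iyer's interest in Beacon Industries Corp, giving 16% + 10% = 26%.
Chain via Beacon Industries Corp. → Bluewater Ventures LLC → Copperline Media Ltd (R2): 26% × 89% × 17% × 69% = 2.714322% of Orion Textiles S.p.A.
Direct interest in Orion Textiles S.p.A: 24%.
Aggregating (R3): 2.714322% + 24% = 26.714322%.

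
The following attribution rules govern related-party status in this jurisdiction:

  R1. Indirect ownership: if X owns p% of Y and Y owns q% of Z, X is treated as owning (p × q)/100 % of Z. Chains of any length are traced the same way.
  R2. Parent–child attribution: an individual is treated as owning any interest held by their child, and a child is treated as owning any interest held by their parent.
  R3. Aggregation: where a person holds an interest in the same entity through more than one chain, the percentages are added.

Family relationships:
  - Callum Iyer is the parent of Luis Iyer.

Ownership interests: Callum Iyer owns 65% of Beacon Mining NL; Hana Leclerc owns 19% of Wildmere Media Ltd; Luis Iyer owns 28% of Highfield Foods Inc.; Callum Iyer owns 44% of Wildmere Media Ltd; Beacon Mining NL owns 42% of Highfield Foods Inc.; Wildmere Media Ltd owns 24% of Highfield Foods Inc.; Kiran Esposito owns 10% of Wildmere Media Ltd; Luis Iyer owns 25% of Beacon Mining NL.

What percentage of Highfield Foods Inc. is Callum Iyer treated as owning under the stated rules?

76.36%

By parent–child attribution (R2), Callum Iyer is treated as also owning Luis Iyer's interest in Beacon Mining NL, giving 65% + 25% = 90%.
By parent–child attribution (R2), Callum Iyer is treated as owning Luis Iyer's 28% interest in Highfield Foods Inc.
Chain via Wildmere Media Ltd (R1): 44% × 24% = 10.56% of Highfield Foods Inc.
Chain via Beacon Mining NL (R1): 90% × 42% = 37.8% of Highfield Foods Inc.
Direct interest in Highfield Foods Inc: 28%.
Aggregating (R3): 10.56% + 37.8% + 28% = 76.36%.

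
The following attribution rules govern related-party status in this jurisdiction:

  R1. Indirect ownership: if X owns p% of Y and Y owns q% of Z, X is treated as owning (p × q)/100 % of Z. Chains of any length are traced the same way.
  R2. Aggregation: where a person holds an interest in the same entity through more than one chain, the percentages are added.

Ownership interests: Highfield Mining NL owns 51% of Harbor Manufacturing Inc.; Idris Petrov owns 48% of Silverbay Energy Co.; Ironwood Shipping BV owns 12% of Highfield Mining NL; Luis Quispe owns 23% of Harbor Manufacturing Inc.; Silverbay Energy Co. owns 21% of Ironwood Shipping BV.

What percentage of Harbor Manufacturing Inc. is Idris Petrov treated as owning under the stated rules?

Chain via Silverbay Energy Co. → Ironwood Shipping BV → Highfield Mining NL (R1): 48% × 21% × 12% × 51% = 0.616896% of Harbor Manufacturing Inc.

0.616896%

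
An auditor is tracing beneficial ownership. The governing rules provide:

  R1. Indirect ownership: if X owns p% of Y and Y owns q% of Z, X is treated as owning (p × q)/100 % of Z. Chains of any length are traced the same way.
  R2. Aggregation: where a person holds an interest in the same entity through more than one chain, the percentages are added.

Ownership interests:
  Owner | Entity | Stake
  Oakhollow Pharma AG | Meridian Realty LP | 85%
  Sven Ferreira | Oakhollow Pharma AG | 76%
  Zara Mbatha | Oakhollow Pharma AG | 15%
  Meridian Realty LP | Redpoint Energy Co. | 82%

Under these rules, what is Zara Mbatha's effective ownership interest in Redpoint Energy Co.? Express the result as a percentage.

Chain via Oakhollow Pharma AG → Meridian Realty LP (R1): 15% × 85% × 82% = 10.455% of Redpoint Energy Co.

10.455%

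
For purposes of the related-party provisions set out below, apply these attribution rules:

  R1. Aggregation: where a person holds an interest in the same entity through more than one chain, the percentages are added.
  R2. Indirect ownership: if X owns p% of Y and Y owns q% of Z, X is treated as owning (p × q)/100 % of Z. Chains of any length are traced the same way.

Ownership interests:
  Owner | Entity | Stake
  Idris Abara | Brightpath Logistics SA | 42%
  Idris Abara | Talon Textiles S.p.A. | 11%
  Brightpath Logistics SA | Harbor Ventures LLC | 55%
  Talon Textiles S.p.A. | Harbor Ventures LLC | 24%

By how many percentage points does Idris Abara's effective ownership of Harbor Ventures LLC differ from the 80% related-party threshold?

Chain via Brightpath Logistics SA (R2): 42% × 55% = 23.1% of Harbor Ventures LLC.
Chain via Talon Textiles S.p.A. (R2): 11% × 24% = 2.64% of Harbor Ventures LLC.
Aggregating (R1): 23.1% + 2.64% = 25.74%.
25.74% falls short of the 80% threshold by 54.26 percentage points.

54.26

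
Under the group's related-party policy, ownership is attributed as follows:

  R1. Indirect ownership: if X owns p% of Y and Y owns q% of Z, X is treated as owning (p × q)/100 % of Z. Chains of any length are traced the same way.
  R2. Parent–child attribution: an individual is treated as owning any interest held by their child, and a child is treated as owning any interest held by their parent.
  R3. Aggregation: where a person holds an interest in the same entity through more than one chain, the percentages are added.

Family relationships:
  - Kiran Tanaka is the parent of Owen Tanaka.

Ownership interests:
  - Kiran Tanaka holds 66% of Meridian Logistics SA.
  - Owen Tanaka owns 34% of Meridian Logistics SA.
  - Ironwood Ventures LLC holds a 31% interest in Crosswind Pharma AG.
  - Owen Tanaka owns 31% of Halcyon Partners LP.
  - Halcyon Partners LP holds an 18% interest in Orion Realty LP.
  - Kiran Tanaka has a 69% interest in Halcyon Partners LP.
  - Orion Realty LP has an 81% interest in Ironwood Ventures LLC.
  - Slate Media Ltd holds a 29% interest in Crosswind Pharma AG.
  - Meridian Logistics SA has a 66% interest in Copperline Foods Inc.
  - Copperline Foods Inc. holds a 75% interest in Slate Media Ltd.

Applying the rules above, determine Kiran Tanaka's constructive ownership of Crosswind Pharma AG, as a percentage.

18.8748%

By parent–child attribution (R2), Kiran Tanaka is treated as also owning Owen Tanaka's interest in Meridian Logistics SA, giving 66% + 34% = 100%.
By parent–child attribution (R2), Kiran Tanaka is treated as also owning Owen Tanaka's interest in Halcyon Partners LP, giving 69% + 31% = 100%.
Chain via Meridian Logistics SA → Copperline Foods Inc. → Slate Media Ltd (R1): 100% × 66% × 75% × 29% = 14.355% of Crosswind Pharma AG.
Chain via Halcyon Partners LP → Orion Realty LP → Ironwood Ventures LLC (R1): 100% × 18% × 81% × 31% = 4.5198% of Crosswind Pharma AG.
Aggregating (R3): 14.355% + 4.5198% = 18.8748%.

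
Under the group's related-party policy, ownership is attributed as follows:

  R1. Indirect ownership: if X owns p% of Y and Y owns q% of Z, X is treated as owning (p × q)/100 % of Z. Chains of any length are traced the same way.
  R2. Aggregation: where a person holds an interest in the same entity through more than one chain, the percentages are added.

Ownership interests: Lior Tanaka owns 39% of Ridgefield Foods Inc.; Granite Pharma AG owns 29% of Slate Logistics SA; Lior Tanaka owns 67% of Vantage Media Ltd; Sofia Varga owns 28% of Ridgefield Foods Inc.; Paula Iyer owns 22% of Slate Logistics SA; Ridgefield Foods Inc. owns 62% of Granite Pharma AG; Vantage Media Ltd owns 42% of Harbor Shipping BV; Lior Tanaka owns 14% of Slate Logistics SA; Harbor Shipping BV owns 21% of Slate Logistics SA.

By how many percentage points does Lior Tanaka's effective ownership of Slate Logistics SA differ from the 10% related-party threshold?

Chain via Vantage Media Ltd → Harbor Shipping BV (R1): 67% × 42% × 21% = 5.9094% of Slate Logistics SA.
Chain via Ridgefield Foods Inc. → Granite Pharma AG (R1): 39% × 62% × 29% = 7.0122% of Slate Logistics SA.
Direct interest in Slate Logistics SA: 14%.
Aggregating (R2): 5.9094% + 7.0122% + 14% = 26.9216%.
26.9216% exceeds the 10% threshold by 16.9216 percentage points.

16.9216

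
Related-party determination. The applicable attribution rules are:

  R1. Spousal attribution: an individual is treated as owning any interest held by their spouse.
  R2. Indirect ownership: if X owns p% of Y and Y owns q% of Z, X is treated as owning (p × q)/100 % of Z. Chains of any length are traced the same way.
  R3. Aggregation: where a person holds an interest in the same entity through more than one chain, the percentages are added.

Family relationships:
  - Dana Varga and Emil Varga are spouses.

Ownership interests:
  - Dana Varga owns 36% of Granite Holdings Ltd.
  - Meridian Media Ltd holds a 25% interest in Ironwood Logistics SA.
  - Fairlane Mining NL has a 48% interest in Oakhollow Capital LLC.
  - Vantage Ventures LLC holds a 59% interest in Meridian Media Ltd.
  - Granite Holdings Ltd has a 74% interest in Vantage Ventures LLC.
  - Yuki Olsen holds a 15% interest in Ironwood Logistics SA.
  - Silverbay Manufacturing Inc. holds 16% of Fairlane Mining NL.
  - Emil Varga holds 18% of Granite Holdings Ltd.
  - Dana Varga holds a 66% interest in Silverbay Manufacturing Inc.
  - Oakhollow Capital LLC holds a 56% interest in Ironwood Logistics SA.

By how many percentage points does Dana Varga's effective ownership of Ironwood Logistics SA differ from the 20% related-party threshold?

By spousal attribution (R1), Dana Varga is treated as also owning Emil Varga's interest in Granite Holdings Ltd, giving 36% + 18% = 54%.
Chain via Granite Holdings Ltd → Vantage Ventures LLC → Meridian Media Ltd (R2): 54% × 74% × 59% × 25% = 5.8941% of Ironwood Logistics SA.
Chain via Silverbay Manufacturing Inc. → Fairlane Mining NL → Oakhollow Capital LLC (R2): 66% × 16% × 48% × 56% = 2.838528% of Ironwood Logistics SA.
Aggregating (R3): 5.8941% + 2.838528% = 8.732628%.
8.732628% falls short of the 20% threshold by 11.267372 percentage points.

11.267372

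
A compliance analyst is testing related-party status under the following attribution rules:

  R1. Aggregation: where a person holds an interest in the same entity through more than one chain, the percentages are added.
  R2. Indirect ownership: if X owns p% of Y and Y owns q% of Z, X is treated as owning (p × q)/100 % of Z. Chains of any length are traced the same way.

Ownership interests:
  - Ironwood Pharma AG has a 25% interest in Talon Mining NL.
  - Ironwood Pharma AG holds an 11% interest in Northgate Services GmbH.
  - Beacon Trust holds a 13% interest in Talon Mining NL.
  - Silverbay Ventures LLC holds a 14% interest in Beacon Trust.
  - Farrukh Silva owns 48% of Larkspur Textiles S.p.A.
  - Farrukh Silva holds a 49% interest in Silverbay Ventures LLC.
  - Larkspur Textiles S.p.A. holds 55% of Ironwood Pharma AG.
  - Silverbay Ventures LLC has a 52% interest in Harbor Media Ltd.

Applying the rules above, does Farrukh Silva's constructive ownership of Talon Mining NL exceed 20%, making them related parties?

No

Chain via Larkspur Textiles S.p.A. → Ironwood Pharma AG (R2): 48% × 55% × 25% = 6.6% of Talon Mining NL.
Chain via Silverbay Ventures LLC → Beacon Trust (R2): 49% × 14% × 13% = 0.8918% of Talon Mining NL.
Aggregating (R1): 6.6% + 0.8918% = 7.4918%.
7.4918% does not exceed the 20% threshold, so Farrukh is not a related party to Talon Mining NL.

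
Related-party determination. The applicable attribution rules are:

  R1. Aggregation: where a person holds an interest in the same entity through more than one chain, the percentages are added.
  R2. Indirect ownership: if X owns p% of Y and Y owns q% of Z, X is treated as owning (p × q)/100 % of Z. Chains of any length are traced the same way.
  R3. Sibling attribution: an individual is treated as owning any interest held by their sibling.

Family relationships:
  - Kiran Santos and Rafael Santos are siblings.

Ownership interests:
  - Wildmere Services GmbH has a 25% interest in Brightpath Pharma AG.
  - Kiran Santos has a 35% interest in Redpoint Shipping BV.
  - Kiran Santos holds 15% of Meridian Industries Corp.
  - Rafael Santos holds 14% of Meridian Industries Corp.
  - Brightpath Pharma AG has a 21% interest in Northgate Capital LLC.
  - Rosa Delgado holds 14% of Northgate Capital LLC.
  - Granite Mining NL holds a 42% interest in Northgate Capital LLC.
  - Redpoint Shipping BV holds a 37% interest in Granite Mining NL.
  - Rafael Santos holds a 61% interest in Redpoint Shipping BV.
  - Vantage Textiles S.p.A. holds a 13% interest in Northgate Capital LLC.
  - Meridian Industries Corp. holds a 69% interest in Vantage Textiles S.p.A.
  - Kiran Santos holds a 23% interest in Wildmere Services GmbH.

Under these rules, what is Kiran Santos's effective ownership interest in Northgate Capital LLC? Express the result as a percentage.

By sibling attribution (R3), Kiran Santos is treated as also owning Rafael Santos's interest in Meridian Industries Corp, giving 15% + 14% = 29%.
By sibling attribution (R3), Kiran Santos is treated as also owning Rafael Santos's interest in Redpoint Shipping BV, giving 35% + 61% = 96%.
Chain via Wildmere Services GmbH → Brightpath Pharma AG (R2): 23% × 25% × 21% = 1.2075% of Northgate Capital LLC.
Chain via Meridian Industries Corp. → Vantage Textiles S.p.A. (R2): 29% × 69% × 13% = 2.6013% of Northgate Capital LLC.
Chain via Redpoint Shipping BV → Granite Mining NL (R2): 96% × 37% × 42% = 14.9184% of Northgate Capital LLC.
Aggregating (R1): 1.2075% + 2.6013% + 14.9184% = 18.7272%.

18.7272%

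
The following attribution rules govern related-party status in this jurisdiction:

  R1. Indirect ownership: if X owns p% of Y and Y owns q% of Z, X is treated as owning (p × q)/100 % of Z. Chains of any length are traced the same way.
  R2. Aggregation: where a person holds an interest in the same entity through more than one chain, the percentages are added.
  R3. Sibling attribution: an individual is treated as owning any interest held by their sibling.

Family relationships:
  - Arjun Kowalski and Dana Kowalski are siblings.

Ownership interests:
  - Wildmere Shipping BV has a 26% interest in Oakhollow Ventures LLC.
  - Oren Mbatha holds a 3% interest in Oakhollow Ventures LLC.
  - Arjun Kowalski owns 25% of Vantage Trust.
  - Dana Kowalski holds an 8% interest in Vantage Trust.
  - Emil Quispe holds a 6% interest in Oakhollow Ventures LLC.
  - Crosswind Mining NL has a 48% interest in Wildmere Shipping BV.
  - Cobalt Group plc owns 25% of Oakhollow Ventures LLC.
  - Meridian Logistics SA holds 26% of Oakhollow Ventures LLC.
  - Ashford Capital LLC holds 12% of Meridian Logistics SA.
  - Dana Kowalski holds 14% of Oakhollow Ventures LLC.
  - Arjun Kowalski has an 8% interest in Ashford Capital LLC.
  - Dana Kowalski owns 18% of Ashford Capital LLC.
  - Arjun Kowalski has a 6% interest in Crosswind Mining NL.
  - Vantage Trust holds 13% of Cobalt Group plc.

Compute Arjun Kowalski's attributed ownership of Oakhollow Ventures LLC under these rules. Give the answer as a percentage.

By sibling attribution (R3), Arjun Kowalski is treated as also owning Dana Kowalski's interest in Ashford Capital LLC, giving 8% + 18% = 26%.
By sibling attribution (R3), Arjun Kowalski is treated as also owning Dana Kowalski's interest in Vantage Trust, giving 25% + 8% = 33%.
By sibling attribution (R3), Arjun Kowalski is treated as owning Dana Kowalski's 14% interest in Oakhollow Ventures LLC.
Chain via Ashford Capital LLC → Meridian Logistics SA (R1): 26% × 12% × 26% = 0.8112% of Oakhollow Ventures LLC.
Chain via Crosswind Mining NL → Wildmere Shipping BV (R1): 6% × 48% × 26% = 0.7488% of Oakhollow Ventures LLC.
Chain via Vantage Trust → Cobalt Group plc (R1): 33% × 13% × 25% = 1.0725% of Oakhollow Ventures LLC.
Direct interest in Oakhollow Ventures LLC: 14%.
Aggregating (R2): 0.8112% + 0.7488% + 1.0725% + 14% = 16.6325%.

16.6325%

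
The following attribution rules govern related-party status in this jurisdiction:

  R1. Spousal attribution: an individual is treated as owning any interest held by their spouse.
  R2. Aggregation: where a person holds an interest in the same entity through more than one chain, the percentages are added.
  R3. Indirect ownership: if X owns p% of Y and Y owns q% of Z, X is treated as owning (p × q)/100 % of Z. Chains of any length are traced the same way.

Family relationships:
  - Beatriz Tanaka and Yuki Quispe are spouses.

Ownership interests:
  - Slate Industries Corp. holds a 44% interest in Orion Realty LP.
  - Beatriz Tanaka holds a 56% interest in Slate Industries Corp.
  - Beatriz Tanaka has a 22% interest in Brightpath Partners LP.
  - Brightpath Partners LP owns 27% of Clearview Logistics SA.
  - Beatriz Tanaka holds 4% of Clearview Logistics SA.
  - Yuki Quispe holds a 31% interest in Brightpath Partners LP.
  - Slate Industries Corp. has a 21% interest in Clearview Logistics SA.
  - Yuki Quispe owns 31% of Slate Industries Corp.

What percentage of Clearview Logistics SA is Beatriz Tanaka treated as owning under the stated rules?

36.58%

By spousal attribution (R1), Beatriz Tanaka is treated as also owning Yuki Quispe's interest in Brightpath Partners LP, giving 22% + 31% = 53%.
By spousal attribution (R1), Beatriz Tanaka is treated as also owning Yuki Quispe's interest in Slate Industries Corp, giving 56% + 31% = 87%.
Chain via Brightpath Partners LP (R3): 53% × 27% = 14.31% of Clearview Logistics SA.
Chain via Slate Industries Corp. (R3): 87% × 21% = 18.27% of Clearview Logistics SA.
Direct interest in Clearview Logistics SA: 4%.
Aggregating (R2): 14.31% + 18.27% + 4% = 36.58%.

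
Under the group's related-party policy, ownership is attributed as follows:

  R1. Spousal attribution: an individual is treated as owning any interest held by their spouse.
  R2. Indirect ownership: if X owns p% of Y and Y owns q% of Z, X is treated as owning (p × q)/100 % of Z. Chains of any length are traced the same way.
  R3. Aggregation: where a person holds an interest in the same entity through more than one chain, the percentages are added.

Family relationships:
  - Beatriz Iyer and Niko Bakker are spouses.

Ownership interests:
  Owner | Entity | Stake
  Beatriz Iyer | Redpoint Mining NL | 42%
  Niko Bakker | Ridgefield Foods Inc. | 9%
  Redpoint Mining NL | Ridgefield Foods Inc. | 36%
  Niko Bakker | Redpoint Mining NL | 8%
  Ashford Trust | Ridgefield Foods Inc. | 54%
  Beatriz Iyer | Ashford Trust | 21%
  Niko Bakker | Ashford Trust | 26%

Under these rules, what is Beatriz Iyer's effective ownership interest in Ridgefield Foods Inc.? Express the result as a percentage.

52.38%

By spousal attribution (R1), Beatriz Iyer is treated as also owning Niko Bakker's interest in Redpoint Mining NL, giving 42% + 8% = 50%.
By spousal attribution (R1), Beatriz Iyer is treated as also owning Niko Bakker's interest in Ashford Trust, giving 21% + 26% = 47%.
By spousal attribution (R1), Beatriz Iyer is treated as owning Niko Bakker's 9% interest in Ridgefield Foods Inc.
Chain via Redpoint Mining NL (R2): 50% × 36% = 18% of Ridgefield Foods Inc.
Chain via Ashford Trust (R2): 47% × 54% = 25.38% of Ridgefield Foods Inc.
Direct interest in Ridgefield Foods Inc: 9%.
Aggregating (R3): 18% + 25.38% + 9% = 52.38%.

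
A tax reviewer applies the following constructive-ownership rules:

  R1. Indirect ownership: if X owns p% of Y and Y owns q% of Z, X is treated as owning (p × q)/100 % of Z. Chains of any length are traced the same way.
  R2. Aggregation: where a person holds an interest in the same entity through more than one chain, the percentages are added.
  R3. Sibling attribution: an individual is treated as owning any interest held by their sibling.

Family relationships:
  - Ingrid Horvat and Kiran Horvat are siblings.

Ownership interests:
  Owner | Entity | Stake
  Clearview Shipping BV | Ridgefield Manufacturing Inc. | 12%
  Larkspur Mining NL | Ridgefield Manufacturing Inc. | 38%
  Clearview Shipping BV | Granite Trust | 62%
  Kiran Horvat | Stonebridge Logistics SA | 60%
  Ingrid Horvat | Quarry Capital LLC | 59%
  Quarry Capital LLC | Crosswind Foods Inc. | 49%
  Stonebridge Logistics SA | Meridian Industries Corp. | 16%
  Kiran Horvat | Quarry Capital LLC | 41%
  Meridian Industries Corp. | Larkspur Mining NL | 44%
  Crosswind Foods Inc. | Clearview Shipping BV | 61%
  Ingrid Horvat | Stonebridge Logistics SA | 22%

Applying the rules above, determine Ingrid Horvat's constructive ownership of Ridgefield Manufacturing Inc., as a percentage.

5.780464%

By sibling attribution (R3), Ingrid Horvat is treated as also owning Kiran Horvat's interest in Stonebridge Logistics SA, giving 22% + 60% = 82%.
By sibling attribution (R3), Ingrid Horvat is treated as also owning Kiran Horvat's interest in Quarry Capital LLC, giving 59% + 41% = 100%.
Chain via Stonebridge Logistics SA → Meridian Industries Corp. → Larkspur Mining NL (R1): 82% × 16% × 44% × 38% = 2.193664% of Ridgefield Manufacturing Inc.
Chain via Quarry Capital LLC → Crosswind Foods Inc. → Clearview Shipping BV (R1): 100% × 49% × 61% × 12% = 3.5868% of Ridgefield Manufacturing Inc.
Aggregating (R2): 2.193664% + 3.5868% = 5.780464%.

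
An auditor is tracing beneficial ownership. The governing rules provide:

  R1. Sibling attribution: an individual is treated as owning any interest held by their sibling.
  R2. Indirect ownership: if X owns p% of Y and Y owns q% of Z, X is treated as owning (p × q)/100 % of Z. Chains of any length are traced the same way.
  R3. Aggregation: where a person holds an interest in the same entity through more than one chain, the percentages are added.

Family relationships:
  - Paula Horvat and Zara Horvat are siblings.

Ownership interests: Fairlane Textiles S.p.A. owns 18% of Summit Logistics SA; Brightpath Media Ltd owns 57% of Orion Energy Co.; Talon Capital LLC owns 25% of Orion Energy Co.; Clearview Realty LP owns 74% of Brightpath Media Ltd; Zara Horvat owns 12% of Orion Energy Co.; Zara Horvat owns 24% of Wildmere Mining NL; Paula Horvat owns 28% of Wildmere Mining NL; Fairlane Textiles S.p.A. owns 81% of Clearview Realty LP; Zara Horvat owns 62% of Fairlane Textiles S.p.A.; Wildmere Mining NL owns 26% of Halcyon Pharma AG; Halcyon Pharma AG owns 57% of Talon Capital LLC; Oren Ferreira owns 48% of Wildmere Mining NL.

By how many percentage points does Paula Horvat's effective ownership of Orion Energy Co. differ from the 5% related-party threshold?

By sibling attribution (R1), Paula Horvat is treated as also owning Zara Horvat's interest in Wildmere Mining NL, giving 28% + 24% = 52%.
By sibling attribution (R1), Paula Horvat is treated as owning Zara Horvat's 62% interest in Fairlane Textiles S.p.A.
By sibling attribution (R1), Paula Horvat is treated as owning Zara Horvat's 12% interest in Orion Energy Co.
Chain via Wildmere Mining NL → Halcyon Pharma AG → Talon Capital LLC (R2): 52% × 26% × 57% × 25% = 1.9266% of Orion Energy Co.
Chain via Fairlane Textiles S.p.A. → Clearview Realty LP → Brightpath Media Ltd (R2): 62% × 81% × 74% × 57% = 21.182796% of Orion Energy Co.
Direct interest in Orion Energy Co: 12%.
Aggregating (R3): 1.9266% + 21.182796% + 12% = 35.109396%.
35.109396% exceeds the 5% threshold by 30.109396 percentage points.

30.109396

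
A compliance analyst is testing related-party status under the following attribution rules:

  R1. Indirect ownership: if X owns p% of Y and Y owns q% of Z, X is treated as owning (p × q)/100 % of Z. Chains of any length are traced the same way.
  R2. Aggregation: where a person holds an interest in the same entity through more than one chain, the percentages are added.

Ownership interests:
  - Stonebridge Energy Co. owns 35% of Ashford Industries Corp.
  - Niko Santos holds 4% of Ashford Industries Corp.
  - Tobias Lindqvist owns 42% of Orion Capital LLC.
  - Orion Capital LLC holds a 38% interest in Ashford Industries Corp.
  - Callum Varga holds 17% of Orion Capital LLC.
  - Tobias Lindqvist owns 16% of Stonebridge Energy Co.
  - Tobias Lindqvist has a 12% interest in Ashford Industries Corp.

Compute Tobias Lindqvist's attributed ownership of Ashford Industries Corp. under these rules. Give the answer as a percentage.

33.56%

Chain via Orion Capital LLC (R1): 42% × 38% = 15.96% of Ashford Industries Corp.
Chain via Stonebridge Energy Co. (R1): 16% × 35% = 5.6% of Ashford Industries Corp.
Direct interest in Ashford Industries Corp: 12%.
Aggregating (R2): 15.96% + 5.6% + 12% = 33.56%.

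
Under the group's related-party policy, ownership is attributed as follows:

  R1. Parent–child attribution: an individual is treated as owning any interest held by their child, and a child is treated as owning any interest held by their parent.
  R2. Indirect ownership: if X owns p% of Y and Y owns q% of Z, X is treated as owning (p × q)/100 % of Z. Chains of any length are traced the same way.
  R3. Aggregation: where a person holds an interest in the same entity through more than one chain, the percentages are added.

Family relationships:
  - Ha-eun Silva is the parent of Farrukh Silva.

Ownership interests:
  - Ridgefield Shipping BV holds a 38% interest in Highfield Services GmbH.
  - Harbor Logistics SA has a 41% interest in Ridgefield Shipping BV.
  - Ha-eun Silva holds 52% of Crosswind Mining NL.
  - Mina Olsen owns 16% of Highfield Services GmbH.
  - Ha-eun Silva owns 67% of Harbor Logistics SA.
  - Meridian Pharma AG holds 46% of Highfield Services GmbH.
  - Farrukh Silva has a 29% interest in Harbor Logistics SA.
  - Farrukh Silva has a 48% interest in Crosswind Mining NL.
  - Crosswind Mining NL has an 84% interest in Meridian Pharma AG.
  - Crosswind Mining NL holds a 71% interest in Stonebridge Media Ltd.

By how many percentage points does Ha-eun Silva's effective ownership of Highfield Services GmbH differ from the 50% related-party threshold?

By parent–child attribution (R1), Ha-eun Silva is treated as also owning Farrukh Silva's interest in Harbor Logistics SA, giving 67% + 29% = 96%.
By parent–child attribution (R1), Ha-eun Silva is treated as also owning Farrukh Silva's interest in Crosswind Mining NL, giving 52% + 48% = 100%.
Chain via Harbor Logistics SA → Ridgefield Shipping BV (R2): 96% × 41% × 38% = 14.9568% of Highfield Services GmbH.
Chain via Crosswind Mining NL → Meridian Pharma AG (R2): 100% × 84% × 46% = 38.64% of Highfield Services GmbH.
Aggregating (R3): 14.9568% + 38.64% = 53.5968%.
53.5968% exceeds the 50% threshold by 3.5968 percentage points.

3.5968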